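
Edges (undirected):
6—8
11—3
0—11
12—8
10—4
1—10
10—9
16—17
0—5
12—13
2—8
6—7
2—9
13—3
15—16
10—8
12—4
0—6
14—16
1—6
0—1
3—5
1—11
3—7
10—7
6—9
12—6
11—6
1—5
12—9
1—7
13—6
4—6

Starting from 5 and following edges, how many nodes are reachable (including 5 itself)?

14

BFS from 5 visits: 5, 0, 1, 3, 6, 11, 7, 10, 13, 4, 8, 9, 12, 2
Reachable nodes: 14 of 18 total.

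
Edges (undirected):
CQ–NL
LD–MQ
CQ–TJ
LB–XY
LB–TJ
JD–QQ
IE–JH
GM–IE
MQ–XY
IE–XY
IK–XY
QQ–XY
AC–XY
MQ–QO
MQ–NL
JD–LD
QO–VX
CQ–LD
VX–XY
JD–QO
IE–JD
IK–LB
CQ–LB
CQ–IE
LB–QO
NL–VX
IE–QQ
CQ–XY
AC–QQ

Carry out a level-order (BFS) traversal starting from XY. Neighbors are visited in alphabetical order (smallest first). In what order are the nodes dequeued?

XY → AC → CQ → IE → IK → LB → MQ → QQ → VX → LD → NL → TJ → GM → JD → JH → QO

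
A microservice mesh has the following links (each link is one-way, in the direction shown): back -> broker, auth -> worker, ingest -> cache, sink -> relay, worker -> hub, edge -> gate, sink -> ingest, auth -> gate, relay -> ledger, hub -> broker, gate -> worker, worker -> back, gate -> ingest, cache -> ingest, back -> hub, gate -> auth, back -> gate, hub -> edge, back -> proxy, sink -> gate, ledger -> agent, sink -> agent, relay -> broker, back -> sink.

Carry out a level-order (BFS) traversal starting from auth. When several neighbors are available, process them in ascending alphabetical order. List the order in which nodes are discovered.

auth -> gate -> worker -> ingest -> back -> hub -> cache -> broker -> proxy -> sink -> edge -> agent -> relay -> ledger

Visit auth; enqueue gate, worker → queue [gate, worker]
Visit gate; enqueue ingest → queue [worker, ingest]
Visit worker; enqueue back, hub → queue [ingest, back, hub]
Visit ingest; enqueue cache → queue [back, hub, cache]
Visit back; enqueue broker, proxy, sink → queue [hub, cache, broker, proxy, sink]
Visit hub; enqueue edge → queue [cache, broker, proxy, sink, edge]
Visit cache → queue [broker, proxy, sink, edge]
Visit broker → queue [proxy, sink, edge]
Visit proxy → queue [sink, edge]
Visit sink; enqueue agent, relay → queue [edge, agent, relay]
Visit edge → queue [agent, relay]
Visit agent → queue [relay]
Visit relay; enqueue ledger → queue [ledger]
Visit ledger → queue []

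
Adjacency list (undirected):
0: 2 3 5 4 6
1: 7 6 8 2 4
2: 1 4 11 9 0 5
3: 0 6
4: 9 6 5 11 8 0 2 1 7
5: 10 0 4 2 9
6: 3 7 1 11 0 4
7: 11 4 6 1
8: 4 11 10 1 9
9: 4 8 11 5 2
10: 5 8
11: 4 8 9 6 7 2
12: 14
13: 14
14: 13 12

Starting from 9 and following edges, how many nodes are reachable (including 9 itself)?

12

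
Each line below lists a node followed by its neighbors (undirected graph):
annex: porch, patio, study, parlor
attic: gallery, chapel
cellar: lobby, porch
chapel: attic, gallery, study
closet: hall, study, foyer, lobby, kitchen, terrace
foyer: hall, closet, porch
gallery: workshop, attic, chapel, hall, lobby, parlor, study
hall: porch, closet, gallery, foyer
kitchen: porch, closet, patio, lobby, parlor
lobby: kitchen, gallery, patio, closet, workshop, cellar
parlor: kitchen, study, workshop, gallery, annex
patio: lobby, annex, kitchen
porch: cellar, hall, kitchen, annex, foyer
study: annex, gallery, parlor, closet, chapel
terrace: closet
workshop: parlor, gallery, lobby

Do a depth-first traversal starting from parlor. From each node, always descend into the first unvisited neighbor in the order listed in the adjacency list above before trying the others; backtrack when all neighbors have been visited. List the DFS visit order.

Visit parlor
parlor → kitchen
kitchen → porch
porch → cellar
cellar → lobby
lobby → gallery
gallery → workshop
gallery → attic
attic → chapel
chapel → study
study → annex
annex → patio
study → closet
closet → hall
hall → foyer
closet → terrace

parlor → kitchen → porch → cellar → lobby → gallery → workshop → attic → chapel → study → annex → patio → closet → hall → foyer → terrace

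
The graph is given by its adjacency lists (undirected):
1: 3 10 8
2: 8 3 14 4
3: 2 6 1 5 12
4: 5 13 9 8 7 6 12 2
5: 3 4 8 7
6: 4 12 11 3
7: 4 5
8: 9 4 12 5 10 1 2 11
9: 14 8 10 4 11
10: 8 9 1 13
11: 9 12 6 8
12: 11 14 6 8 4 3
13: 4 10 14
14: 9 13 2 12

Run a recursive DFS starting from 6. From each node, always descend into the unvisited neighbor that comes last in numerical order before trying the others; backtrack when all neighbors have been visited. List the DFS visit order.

Visit 6
6 → 12
12 → 14
14 → 13
13 → 10
10 → 9
9 → 11
11 → 8
8 → 5
5 → 7
7 → 4
4 → 2
2 → 3
3 → 1

6, 12, 14, 13, 10, 9, 11, 8, 5, 7, 4, 2, 3, 1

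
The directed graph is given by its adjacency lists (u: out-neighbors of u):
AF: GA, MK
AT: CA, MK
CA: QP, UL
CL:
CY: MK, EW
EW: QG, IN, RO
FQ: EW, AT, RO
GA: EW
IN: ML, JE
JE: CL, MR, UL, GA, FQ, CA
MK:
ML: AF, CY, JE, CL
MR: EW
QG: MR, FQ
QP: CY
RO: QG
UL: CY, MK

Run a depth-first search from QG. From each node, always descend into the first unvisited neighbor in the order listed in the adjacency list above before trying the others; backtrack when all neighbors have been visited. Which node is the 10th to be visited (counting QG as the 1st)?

Visit QG
QG → MR
MR → EW
EW → IN
IN → ML
ML → AF
AF → GA
AF → MK
ML → CY
ML → JE
JE → CL
JE → UL
JE → FQ
FQ → AT
AT → CA
CA → QP
FQ → RO

Visit order: QG, MR, EW, IN, ML, AF, GA, MK, CY, JE, CL, UL, FQ, AT, CA, QP, RO

JE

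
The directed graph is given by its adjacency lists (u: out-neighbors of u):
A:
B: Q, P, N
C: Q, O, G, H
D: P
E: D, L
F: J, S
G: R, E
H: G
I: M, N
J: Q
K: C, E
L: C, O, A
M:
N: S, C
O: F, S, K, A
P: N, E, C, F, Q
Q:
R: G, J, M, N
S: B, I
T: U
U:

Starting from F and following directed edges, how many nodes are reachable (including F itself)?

19

BFS from F visits: F, J, S, Q, B, I, N, P, M, C, E, G, H, O, D, L, R, A, K
Reachable nodes: 19 of 21 total.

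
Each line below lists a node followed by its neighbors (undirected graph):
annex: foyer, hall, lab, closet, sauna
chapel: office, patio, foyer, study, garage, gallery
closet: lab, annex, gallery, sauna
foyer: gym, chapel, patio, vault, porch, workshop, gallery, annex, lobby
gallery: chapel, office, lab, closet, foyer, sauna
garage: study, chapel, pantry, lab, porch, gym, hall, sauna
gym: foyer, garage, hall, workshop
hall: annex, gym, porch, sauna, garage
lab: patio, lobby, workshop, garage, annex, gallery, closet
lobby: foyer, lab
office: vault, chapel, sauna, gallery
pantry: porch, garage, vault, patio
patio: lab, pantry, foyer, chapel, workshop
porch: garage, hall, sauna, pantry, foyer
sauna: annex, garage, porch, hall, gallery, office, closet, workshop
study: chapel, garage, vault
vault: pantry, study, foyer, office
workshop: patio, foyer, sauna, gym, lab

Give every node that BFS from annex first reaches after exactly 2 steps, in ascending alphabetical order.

chapel, gallery, garage, gym, lobby, office, patio, porch, vault, workshop

Level 0: annex
Level 1: closet, foyer, hall, lab, sauna
Level 2: chapel, gallery, garage, gym, lobby, office, patio, porch, vault, workshop
Level 3: pantry, study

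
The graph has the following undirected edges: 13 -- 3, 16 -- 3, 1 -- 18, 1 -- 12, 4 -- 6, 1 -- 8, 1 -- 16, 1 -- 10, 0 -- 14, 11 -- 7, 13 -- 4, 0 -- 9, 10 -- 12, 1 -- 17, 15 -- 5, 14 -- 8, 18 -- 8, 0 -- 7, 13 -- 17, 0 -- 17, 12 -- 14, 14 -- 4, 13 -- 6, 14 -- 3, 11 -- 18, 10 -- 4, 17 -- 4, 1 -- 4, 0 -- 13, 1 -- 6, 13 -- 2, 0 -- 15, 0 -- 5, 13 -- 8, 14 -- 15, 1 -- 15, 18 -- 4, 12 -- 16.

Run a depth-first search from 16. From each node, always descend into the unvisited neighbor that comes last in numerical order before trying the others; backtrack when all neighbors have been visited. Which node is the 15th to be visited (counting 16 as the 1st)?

1

Visit 16
16 → 12
12 → 14
14 → 15
15 → 5
5 → 0
0 → 17
17 → 13
13 → 8
8 → 18
18 → 11
11 → 7
18 → 4
4 → 10
10 → 1
1 → 6
13 → 3
13 → 2
0 → 9

Visit order: 16, 12, 14, 15, 5, 0, 17, 13, 8, 18, 11, 7, 4, 10, 1, 6, 3, 2, 9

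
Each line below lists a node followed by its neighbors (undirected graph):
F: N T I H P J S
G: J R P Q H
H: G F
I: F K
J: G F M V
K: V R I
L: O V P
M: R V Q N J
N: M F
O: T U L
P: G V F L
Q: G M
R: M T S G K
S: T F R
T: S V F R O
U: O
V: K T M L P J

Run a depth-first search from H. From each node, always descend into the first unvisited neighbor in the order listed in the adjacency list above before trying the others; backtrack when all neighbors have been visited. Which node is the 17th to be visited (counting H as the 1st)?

Visit H
H → G
G → J
J → F
F → N
N → M
M → R
R → T
T → S
T → V
V → K
K → I
V → L
L → O
O → U
L → P
M → Q

Visit order: H, G, J, F, N, M, R, T, S, V, K, I, L, O, U, P, Q

Q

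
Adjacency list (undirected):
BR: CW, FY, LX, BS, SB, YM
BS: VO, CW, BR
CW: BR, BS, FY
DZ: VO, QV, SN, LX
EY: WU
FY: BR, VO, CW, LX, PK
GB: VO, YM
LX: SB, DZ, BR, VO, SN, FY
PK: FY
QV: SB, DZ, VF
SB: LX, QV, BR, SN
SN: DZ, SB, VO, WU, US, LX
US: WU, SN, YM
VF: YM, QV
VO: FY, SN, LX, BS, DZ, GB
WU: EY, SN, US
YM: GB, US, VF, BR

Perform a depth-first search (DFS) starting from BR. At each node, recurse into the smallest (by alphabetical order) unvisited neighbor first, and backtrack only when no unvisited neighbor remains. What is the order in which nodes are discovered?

BR → BS → CW → FY → LX → DZ → QV → SB → SN → US → WU → EY → YM → GB → VO → VF → PK

Visit BR
BR → BS
BS → CW
CW → FY
FY → LX
LX → DZ
DZ → QV
QV → SB
SB → SN
SN → US
US → WU
WU → EY
US → YM
YM → GB
GB → VO
YM → VF
FY → PK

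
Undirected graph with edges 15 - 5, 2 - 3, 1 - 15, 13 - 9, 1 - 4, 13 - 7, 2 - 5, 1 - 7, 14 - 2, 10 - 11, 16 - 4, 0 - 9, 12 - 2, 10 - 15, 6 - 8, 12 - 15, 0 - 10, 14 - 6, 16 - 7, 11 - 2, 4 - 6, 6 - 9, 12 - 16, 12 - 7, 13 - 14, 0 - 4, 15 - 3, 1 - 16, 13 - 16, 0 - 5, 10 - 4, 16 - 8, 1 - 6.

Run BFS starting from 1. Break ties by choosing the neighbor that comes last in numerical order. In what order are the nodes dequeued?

1 16 15 7 6 4 13 12 8 10 5 3 14 9 0 2 11

Visit 1; enqueue 16, 15, 7, 6, 4 → queue [16, 15, 7, 6, 4]
Visit 16; enqueue 13, 12, 8 → queue [15, 7, 6, 4, 13, 12, 8]
Visit 15; enqueue 10, 5, 3 → queue [7, 6, 4, 13, 12, 8, 10, 5, 3]
Visit 7 → queue [6, 4, 13, 12, 8, 10, 5, 3]
Visit 6; enqueue 14, 9 → queue [4, 13, 12, 8, 10, 5, 3, 14, 9]
Visit 4; enqueue 0 → queue [13, 12, 8, 10, 5, 3, 14, 9, 0]
Visit 13 → queue [12, 8, 10, 5, 3, 14, 9, 0]
Visit 12; enqueue 2 → queue [8, 10, 5, 3, 14, 9, 0, 2]
Visit 8 → queue [10, 5, 3, 14, 9, 0, 2]
Visit 10; enqueue 11 → queue [5, 3, 14, 9, 0, 2, 11]
Visit 5 → queue [3, 14, 9, 0, 2, 11]
Visit 3 → queue [14, 9, 0, 2, 11]
Visit 14 → queue [9, 0, 2, 11]
Visit 9 → queue [0, 2, 11]
Visit 0 → queue [2, 11]
Visit 2 → queue [11]
Visit 11 → queue []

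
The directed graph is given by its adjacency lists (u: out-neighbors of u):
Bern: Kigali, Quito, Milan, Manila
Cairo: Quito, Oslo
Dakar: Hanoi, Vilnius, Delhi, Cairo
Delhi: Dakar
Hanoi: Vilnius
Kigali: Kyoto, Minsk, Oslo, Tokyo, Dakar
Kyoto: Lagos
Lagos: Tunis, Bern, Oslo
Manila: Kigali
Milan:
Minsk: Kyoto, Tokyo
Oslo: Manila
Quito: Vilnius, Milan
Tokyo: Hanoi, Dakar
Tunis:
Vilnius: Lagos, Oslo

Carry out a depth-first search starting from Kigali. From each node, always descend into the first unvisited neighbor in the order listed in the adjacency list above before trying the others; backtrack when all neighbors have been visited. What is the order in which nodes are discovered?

Kigali, Kyoto, Lagos, Tunis, Bern, Quito, Vilnius, Oslo, Manila, Milan, Minsk, Tokyo, Hanoi, Dakar, Delhi, Cairo

Visit Kigali
Kigali → Kyoto
Kyoto → Lagos
Lagos → Tunis
Lagos → Bern
Bern → Quito
Quito → Vilnius
Vilnius → Oslo
Oslo → Manila
Quito → Milan
Kigali → Minsk
Minsk → Tokyo
Tokyo → Hanoi
Tokyo → Dakar
Dakar → Delhi
Dakar → Cairo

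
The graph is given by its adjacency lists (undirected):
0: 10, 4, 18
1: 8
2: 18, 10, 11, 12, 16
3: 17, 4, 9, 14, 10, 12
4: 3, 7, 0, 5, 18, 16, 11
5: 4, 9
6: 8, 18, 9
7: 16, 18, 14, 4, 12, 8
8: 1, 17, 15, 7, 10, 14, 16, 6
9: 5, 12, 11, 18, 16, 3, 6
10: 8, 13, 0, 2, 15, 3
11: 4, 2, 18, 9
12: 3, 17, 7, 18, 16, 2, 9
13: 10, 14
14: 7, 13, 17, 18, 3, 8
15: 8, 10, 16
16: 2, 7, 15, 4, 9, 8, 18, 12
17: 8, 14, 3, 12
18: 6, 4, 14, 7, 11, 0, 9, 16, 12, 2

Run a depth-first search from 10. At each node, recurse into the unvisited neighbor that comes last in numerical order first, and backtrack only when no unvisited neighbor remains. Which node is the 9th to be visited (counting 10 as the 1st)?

Visit 10
10 → 15
15 → 16
16 → 18
18 → 14
14 → 17
17 → 12
12 → 9
9 → 11
11 → 4
4 → 7
7 → 8
8 → 6
8 → 1
4 → 5
4 → 3
4 → 0
11 → 2
14 → 13

Visit order: 10, 15, 16, 18, 14, 17, 12, 9, 11, 4, 7, 8, 6, 1, 5, 3, 0, 2, 13

11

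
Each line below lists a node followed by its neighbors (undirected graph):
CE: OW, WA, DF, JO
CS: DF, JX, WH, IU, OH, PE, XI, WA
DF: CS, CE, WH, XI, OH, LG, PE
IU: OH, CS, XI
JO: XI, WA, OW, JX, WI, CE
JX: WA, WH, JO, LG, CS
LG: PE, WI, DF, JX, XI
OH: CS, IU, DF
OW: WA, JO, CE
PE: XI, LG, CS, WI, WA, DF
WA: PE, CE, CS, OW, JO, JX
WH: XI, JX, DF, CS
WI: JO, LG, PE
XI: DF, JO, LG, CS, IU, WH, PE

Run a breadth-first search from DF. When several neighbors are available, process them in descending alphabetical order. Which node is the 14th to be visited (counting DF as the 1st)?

Visit DF; enqueue XI, WH, PE, OH, LG, CS, CE → queue [XI, WH, PE, OH, LG, CS, CE]
Visit XI; enqueue JO, IU → queue [WH, PE, OH, LG, CS, CE, JO, IU]
Visit WH; enqueue JX → queue [PE, OH, LG, CS, CE, JO, IU, JX]
Visit PE; enqueue WI, WA → queue [OH, LG, CS, CE, JO, IU, JX, WI, WA]
Visit OH → queue [LG, CS, CE, JO, IU, JX, WI, WA]
Visit LG → queue [CS, CE, JO, IU, JX, WI, WA]
Visit CS → queue [CE, JO, IU, JX, WI, WA]
Visit CE; enqueue OW → queue [JO, IU, JX, WI, WA, OW]
Visit JO → queue [IU, JX, WI, WA, OW]
Visit IU → queue [JX, WI, WA, OW]
Visit JX → queue [WI, WA, OW]
Visit WI → queue [WA, OW]
Visit WA → queue [OW]
Visit OW → queue []

Visit order: DF, XI, WH, PE, OH, LG, CS, CE, JO, IU, JX, WI, WA, OW

OW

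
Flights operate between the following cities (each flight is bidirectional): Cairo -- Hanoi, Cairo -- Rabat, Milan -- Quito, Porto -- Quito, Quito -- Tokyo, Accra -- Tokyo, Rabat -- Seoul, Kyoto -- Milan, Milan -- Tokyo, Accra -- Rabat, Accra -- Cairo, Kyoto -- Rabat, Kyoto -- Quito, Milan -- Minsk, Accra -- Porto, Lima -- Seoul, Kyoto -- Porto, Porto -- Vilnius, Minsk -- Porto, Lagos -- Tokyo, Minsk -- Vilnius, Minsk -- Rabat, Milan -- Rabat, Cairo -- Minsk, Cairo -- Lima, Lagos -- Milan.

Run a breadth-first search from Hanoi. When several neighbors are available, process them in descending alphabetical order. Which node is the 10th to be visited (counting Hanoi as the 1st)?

Visit Hanoi; enqueue Cairo → queue [Cairo]
Visit Cairo; enqueue Rabat, Minsk, Lima, Accra → queue [Rabat, Minsk, Lima, Accra]
Visit Rabat; enqueue Seoul, Milan, Kyoto → queue [Minsk, Lima, Accra, Seoul, Milan, Kyoto]
Visit Minsk; enqueue Vilnius, Porto → queue [Lima, Accra, Seoul, Milan, Kyoto, Vilnius, Porto]
Visit Lima → queue [Accra, Seoul, Milan, Kyoto, Vilnius, Porto]
Visit Accra; enqueue Tokyo → queue [Seoul, Milan, Kyoto, Vilnius, Porto, Tokyo]
Visit Seoul → queue [Milan, Kyoto, Vilnius, Porto, Tokyo]
Visit Milan; enqueue Quito, Lagos → queue [Kyoto, Vilnius, Porto, Tokyo, Quito, Lagos]
Visit Kyoto → queue [Vilnius, Porto, Tokyo, Quito, Lagos]
Visit Vilnius → queue [Porto, Tokyo, Quito, Lagos]
Visit Porto → queue [Tokyo, Quito, Lagos]
Visit Tokyo → queue [Quito, Lagos]
Visit Quito → queue [Lagos]
Visit Lagos → queue []

Visit order: Hanoi, Cairo, Rabat, Minsk, Lima, Accra, Seoul, Milan, Kyoto, Vilnius, Porto, Tokyo, Quito, Lagos

Vilnius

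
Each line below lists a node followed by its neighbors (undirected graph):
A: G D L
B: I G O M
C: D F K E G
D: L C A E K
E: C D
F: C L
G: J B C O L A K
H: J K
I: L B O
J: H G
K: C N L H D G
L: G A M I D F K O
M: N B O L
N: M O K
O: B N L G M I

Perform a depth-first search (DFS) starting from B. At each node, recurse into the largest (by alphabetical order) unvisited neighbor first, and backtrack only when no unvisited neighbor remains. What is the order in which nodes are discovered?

Visit B
B → O
O → N
N → M
M → L
L → K
K → H
H → J
J → G
G → C
C → F
C → E
E → D
D → A
L → I

B, O, N, M, L, K, H, J, G, C, F, E, D, A, I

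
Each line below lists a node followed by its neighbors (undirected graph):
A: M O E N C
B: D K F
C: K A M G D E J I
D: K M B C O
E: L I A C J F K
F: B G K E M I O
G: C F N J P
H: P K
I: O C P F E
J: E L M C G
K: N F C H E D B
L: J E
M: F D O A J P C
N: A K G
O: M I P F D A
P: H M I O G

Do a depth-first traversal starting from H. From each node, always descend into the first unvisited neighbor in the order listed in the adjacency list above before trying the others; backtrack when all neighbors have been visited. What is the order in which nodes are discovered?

H, P, M, F, B, D, K, N, A, O, I, C, G, J, E, L

Visit H
H → P
P → M
M → F
F → B
B → D
D → K
K → N
N → A
A → O
O → I
I → C
C → G
G → J
J → E
E → L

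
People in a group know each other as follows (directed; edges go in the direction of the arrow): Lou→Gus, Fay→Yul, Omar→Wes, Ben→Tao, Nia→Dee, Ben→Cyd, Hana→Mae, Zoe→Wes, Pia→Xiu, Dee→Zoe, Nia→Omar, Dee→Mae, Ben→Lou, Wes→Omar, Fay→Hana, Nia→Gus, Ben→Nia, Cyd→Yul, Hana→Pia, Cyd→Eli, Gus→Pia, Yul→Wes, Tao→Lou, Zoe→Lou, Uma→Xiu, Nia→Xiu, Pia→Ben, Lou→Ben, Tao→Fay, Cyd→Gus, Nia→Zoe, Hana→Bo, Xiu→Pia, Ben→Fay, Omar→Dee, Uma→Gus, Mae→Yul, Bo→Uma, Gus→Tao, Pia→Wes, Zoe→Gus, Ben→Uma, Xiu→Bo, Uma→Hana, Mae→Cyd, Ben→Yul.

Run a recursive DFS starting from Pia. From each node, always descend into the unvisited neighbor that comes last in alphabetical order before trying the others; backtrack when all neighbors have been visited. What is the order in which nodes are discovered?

Visit Pia
Pia → Xiu
Xiu → Bo
Bo → Uma
Uma → Hana
Hana → Mae
Mae → Yul
Yul → Wes
Wes → Omar
Omar → Dee
Dee → Zoe
Zoe → Lou
Lou → Gus
Gus → Tao
Tao → Fay
Lou → Ben
Ben → Nia
Ben → Cyd
Cyd → Eli

Pia, Xiu, Bo, Uma, Hana, Mae, Yul, Wes, Omar, Dee, Zoe, Lou, Gus, Tao, Fay, Ben, Nia, Cyd, Eli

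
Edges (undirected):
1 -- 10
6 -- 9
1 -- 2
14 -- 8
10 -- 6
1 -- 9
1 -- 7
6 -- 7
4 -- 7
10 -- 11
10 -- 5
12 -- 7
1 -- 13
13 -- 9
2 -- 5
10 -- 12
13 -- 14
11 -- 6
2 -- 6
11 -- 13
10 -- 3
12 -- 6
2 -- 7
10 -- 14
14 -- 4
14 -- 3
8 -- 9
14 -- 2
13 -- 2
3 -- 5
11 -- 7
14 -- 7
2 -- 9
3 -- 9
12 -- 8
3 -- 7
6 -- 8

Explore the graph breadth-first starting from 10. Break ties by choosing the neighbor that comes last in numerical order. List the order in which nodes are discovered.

10, 14, 12, 11, 6, 5, 3, 1, 13, 8, 7, 4, 2, 9

Visit 10; enqueue 14, 12, 11, 6, 5, 3, 1 → queue [14, 12, 11, 6, 5, 3, 1]
Visit 14; enqueue 13, 8, 7, 4, 2 → queue [12, 11, 6, 5, 3, 1, 13, 8, 7, 4, 2]
Visit 12 → queue [11, 6, 5, 3, 1, 13, 8, 7, 4, 2]
Visit 11 → queue [6, 5, 3, 1, 13, 8, 7, 4, 2]
Visit 6; enqueue 9 → queue [5, 3, 1, 13, 8, 7, 4, 2, 9]
Visit 5 → queue [3, 1, 13, 8, 7, 4, 2, 9]
Visit 3 → queue [1, 13, 8, 7, 4, 2, 9]
Visit 1 → queue [13, 8, 7, 4, 2, 9]
Visit 13 → queue [8, 7, 4, 2, 9]
Visit 8 → queue [7, 4, 2, 9]
Visit 7 → queue [4, 2, 9]
Visit 4 → queue [2, 9]
Visit 2 → queue [9]
Visit 9 → queue []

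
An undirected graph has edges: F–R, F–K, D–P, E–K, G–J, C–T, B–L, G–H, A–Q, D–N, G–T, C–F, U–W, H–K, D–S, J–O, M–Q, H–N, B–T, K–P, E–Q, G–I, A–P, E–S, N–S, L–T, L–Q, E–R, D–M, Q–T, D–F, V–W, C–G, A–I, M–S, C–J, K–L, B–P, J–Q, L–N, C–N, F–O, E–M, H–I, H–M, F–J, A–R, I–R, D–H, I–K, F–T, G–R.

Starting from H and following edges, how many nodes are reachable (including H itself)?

BFS from H visits: H, D, G, I, K, M, N, F, P, S, C, J, R, T, A, E, L, Q, O, B
Reachable nodes: 20 of 23 total.

20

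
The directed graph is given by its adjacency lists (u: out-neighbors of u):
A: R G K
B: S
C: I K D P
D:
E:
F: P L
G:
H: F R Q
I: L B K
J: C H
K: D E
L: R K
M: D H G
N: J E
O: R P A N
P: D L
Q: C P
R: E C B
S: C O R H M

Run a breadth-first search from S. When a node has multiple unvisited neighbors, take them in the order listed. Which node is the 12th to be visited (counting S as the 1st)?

N

Visit S; enqueue C, O, R, H, M → queue [C, O, R, H, M]
Visit C; enqueue I, K, D, P → queue [O, R, H, M, I, K, D, P]
Visit O; enqueue A, N → queue [R, H, M, I, K, D, P, A, N]
Visit R; enqueue E, B → queue [H, M, I, K, D, P, A, N, E, B]
Visit H; enqueue F, Q → queue [M, I, K, D, P, A, N, E, B, F, Q]
Visit M; enqueue G → queue [I, K, D, P, A, N, E, B, F, Q, G]
Visit I; enqueue L → queue [K, D, P, A, N, E, B, F, Q, G, L]
Visit K → queue [D, P, A, N, E, B, F, Q, G, L]
Visit D → queue [P, A, N, E, B, F, Q, G, L]
Visit P → queue [A, N, E, B, F, Q, G, L]
Visit A → queue [N, E, B, F, Q, G, L]
Visit N; enqueue J → queue [E, B, F, Q, G, L, J]
Visit E → queue [B, F, Q, G, L, J]
Visit B → queue [F, Q, G, L, J]
Visit F → queue [Q, G, L, J]
Visit Q → queue [G, L, J]
Visit G → queue [L, J]
Visit L → queue [J]
Visit J → queue []

Visit order: S, C, O, R, H, M, I, K, D, P, A, N, E, B, F, Q, G, L, J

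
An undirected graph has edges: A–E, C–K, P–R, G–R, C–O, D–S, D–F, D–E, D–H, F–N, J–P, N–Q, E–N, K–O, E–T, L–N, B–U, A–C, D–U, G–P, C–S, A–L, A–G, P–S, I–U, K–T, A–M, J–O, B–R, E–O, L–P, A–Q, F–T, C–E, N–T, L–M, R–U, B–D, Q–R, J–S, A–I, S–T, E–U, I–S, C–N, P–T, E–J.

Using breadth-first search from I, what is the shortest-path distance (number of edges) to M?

2

Level 0: I
Level 1: A, S, U
Level 2: B, C, D, E, G, J, L, M, P, Q, R, T
Level 3: F, H, K, N, O
M first appears at level 2.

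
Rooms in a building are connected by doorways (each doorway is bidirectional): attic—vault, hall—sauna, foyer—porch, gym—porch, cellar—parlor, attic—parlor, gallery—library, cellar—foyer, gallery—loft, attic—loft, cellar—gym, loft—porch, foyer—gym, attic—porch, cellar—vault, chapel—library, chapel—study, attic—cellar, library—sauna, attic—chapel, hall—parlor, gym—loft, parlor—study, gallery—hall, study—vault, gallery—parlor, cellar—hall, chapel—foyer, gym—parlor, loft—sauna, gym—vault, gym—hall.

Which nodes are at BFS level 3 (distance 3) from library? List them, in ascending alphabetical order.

cellar, gym, porch, vault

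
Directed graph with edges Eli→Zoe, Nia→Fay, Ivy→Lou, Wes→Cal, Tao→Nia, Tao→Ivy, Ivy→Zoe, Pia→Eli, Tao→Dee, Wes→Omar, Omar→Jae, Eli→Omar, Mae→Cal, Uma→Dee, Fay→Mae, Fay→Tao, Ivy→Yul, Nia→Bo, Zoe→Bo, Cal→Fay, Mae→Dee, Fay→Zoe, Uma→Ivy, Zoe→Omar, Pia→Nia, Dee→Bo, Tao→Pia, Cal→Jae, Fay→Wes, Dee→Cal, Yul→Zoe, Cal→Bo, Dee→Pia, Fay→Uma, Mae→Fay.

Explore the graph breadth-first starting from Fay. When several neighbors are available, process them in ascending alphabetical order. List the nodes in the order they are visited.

Visit Fay; enqueue Mae, Tao, Uma, Wes, Zoe → queue [Mae, Tao, Uma, Wes, Zoe]
Visit Mae; enqueue Cal, Dee → queue [Tao, Uma, Wes, Zoe, Cal, Dee]
Visit Tao; enqueue Ivy, Nia, Pia → queue [Uma, Wes, Zoe, Cal, Dee, Ivy, Nia, Pia]
Visit Uma → queue [Wes, Zoe, Cal, Dee, Ivy, Nia, Pia]
Visit Wes; enqueue Omar → queue [Zoe, Cal, Dee, Ivy, Nia, Pia, Omar]
Visit Zoe; enqueue Bo → queue [Cal, Dee, Ivy, Nia, Pia, Omar, Bo]
Visit Cal; enqueue Jae → queue [Dee, Ivy, Nia, Pia, Omar, Bo, Jae]
Visit Dee → queue [Ivy, Nia, Pia, Omar, Bo, Jae]
Visit Ivy; enqueue Lou, Yul → queue [Nia, Pia, Omar, Bo, Jae, Lou, Yul]
Visit Nia → queue [Pia, Omar, Bo, Jae, Lou, Yul]
Visit Pia; enqueue Eli → queue [Omar, Bo, Jae, Lou, Yul, Eli]
Visit Omar → queue [Bo, Jae, Lou, Yul, Eli]
Visit Bo → queue [Jae, Lou, Yul, Eli]
Visit Jae → queue [Lou, Yul, Eli]
Visit Lou → queue [Yul, Eli]
Visit Yul → queue [Eli]
Visit Eli → queue []

Fay -> Mae -> Tao -> Uma -> Wes -> Zoe -> Cal -> Dee -> Ivy -> Nia -> Pia -> Omar -> Bo -> Jae -> Lou -> Yul -> Eli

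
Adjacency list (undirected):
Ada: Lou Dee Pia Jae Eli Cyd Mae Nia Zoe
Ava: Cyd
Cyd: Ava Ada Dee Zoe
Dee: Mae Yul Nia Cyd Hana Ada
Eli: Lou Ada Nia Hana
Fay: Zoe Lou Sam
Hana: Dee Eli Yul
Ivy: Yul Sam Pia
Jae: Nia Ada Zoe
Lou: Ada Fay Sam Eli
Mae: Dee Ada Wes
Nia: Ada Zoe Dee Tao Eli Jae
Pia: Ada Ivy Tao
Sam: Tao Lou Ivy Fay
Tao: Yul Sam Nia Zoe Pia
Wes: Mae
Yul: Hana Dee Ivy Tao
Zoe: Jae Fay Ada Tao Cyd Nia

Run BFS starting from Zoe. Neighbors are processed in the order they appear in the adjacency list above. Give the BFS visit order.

Visit Zoe; enqueue Jae, Fay, Ada, Tao, Cyd, Nia → queue [Jae, Fay, Ada, Tao, Cyd, Nia]
Visit Jae → queue [Fay, Ada, Tao, Cyd, Nia]
Visit Fay; enqueue Lou, Sam → queue [Ada, Tao, Cyd, Nia, Lou, Sam]
Visit Ada; enqueue Dee, Pia, Eli, Mae → queue [Tao, Cyd, Nia, Lou, Sam, Dee, Pia, Eli, Mae]
Visit Tao; enqueue Yul → queue [Cyd, Nia, Lou, Sam, Dee, Pia, Eli, Mae, Yul]
Visit Cyd; enqueue Ava → queue [Nia, Lou, Sam, Dee, Pia, Eli, Mae, Yul, Ava]
Visit Nia → queue [Lou, Sam, Dee, Pia, Eli, Mae, Yul, Ava]
Visit Lou → queue [Sam, Dee, Pia, Eli, Mae, Yul, Ava]
Visit Sam; enqueue Ivy → queue [Dee, Pia, Eli, Mae, Yul, Ava, Ivy]
Visit Dee; enqueue Hana → queue [Pia, Eli, Mae, Yul, Ava, Ivy, Hana]
Visit Pia → queue [Eli, Mae, Yul, Ava, Ivy, Hana]
Visit Eli → queue [Mae, Yul, Ava, Ivy, Hana]
Visit Mae; enqueue Wes → queue [Yul, Ava, Ivy, Hana, Wes]
Visit Yul → queue [Ava, Ivy, Hana, Wes]
Visit Ava → queue [Ivy, Hana, Wes]
Visit Ivy → queue [Hana, Wes]
Visit Hana → queue [Wes]
Visit Wes → queue []

Zoe -> Jae -> Fay -> Ada -> Tao -> Cyd -> Nia -> Lou -> Sam -> Dee -> Pia -> Eli -> Mae -> Yul -> Ava -> Ivy -> Hana -> Wes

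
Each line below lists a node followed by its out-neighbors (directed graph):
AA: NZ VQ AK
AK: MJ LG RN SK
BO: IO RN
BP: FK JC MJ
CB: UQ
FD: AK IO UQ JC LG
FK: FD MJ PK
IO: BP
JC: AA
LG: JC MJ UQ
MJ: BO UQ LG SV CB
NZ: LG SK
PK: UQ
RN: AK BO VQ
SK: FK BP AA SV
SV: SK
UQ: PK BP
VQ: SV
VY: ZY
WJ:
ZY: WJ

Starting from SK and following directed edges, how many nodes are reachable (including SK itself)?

18

BFS from SK visits: SK, AA, BP, FK, SV, AK, NZ, VQ, JC, MJ, FD, PK, LG, RN, BO, CB, UQ, IO
Reachable nodes: 18 of 21 total.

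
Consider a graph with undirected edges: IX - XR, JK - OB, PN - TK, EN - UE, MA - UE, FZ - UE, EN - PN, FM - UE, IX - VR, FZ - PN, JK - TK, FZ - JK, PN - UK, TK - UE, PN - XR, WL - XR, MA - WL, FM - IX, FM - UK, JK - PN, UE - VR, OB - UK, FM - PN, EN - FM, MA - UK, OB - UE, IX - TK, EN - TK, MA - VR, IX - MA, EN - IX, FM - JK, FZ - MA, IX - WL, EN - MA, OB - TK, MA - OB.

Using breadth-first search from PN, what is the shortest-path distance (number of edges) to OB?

Level 0: PN
Level 1: EN, FM, FZ, JK, TK, UK, XR
Level 2: IX, MA, OB, UE, WL
Level 3: VR
OB first appears at level 2.

2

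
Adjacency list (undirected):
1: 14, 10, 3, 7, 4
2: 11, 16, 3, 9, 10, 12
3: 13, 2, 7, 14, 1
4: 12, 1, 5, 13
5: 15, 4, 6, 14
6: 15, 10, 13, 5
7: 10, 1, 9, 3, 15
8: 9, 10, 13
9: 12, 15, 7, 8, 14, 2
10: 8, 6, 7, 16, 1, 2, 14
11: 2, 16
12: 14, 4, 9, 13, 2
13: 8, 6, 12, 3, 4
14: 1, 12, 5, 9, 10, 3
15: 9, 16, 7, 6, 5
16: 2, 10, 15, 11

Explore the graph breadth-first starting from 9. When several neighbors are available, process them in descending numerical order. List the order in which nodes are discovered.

9, 15, 14, 12, 8, 7, 2, 16, 6, 5, 10, 3, 1, 13, 4, 11

Visit 9; enqueue 15, 14, 12, 8, 7, 2 → queue [15, 14, 12, 8, 7, 2]
Visit 15; enqueue 16, 6, 5 → queue [14, 12, 8, 7, 2, 16, 6, 5]
Visit 14; enqueue 10, 3, 1 → queue [12, 8, 7, 2, 16, 6, 5, 10, 3, 1]
Visit 12; enqueue 13, 4 → queue [8, 7, 2, 16, 6, 5, 10, 3, 1, 13, 4]
Visit 8 → queue [7, 2, 16, 6, 5, 10, 3, 1, 13, 4]
Visit 7 → queue [2, 16, 6, 5, 10, 3, 1, 13, 4]
Visit 2; enqueue 11 → queue [16, 6, 5, 10, 3, 1, 13, 4, 11]
Visit 16 → queue [6, 5, 10, 3, 1, 13, 4, 11]
Visit 6 → queue [5, 10, 3, 1, 13, 4, 11]
Visit 5 → queue [10, 3, 1, 13, 4, 11]
Visit 10 → queue [3, 1, 13, 4, 11]
Visit 3 → queue [1, 13, 4, 11]
Visit 1 → queue [13, 4, 11]
Visit 13 → queue [4, 11]
Visit 4 → queue [11]
Visit 11 → queue []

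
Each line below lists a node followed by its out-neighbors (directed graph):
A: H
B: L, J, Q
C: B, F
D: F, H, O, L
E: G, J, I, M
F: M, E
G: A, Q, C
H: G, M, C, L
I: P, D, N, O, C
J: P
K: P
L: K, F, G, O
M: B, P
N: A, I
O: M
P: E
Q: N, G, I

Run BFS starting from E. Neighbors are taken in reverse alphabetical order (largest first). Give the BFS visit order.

E -> M -> J -> I -> G -> P -> B -> O -> N -> D -> C -> Q -> A -> L -> H -> F -> K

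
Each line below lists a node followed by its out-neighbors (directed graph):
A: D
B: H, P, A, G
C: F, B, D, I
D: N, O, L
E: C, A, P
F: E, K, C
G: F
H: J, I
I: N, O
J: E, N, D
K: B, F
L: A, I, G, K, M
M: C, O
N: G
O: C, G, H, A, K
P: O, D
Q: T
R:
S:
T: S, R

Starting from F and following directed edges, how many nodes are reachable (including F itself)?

BFS from F visits: F, E, K, C, A, P, B, D, I, O, H, G, N, L, J, M
Reachable nodes: 16 of 20 total.

16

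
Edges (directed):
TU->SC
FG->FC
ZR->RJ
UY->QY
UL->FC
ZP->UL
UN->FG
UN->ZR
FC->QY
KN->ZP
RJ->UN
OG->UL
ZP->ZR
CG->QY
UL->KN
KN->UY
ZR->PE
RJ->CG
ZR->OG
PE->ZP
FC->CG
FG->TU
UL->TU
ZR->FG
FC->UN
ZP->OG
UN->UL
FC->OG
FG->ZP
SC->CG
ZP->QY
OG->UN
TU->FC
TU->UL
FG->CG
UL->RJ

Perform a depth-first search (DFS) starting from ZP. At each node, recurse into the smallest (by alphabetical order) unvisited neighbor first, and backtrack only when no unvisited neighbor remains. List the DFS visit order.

ZP, OG, UL, FC, CG, QY, UN, FG, TU, SC, ZR, PE, RJ, KN, UY

Visit ZP
ZP → OG
OG → UL
UL → FC
FC → CG
CG → QY
FC → UN
UN → FG
FG → TU
TU → SC
UN → ZR
ZR → PE
ZR → RJ
UL → KN
KN → UY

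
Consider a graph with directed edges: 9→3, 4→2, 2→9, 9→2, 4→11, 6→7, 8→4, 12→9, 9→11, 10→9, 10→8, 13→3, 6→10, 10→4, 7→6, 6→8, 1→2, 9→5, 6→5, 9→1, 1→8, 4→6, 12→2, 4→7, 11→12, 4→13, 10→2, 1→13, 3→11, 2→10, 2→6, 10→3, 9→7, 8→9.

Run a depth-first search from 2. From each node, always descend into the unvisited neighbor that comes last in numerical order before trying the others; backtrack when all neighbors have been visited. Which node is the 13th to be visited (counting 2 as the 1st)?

1

Visit 2
2 → 10
10 → 9
9 → 11
11 → 12
9 → 7
7 → 6
6 → 8
8 → 4
4 → 13
13 → 3
6 → 5
9 → 1

Visit order: 2, 10, 9, 11, 12, 7, 6, 8, 4, 13, 3, 5, 1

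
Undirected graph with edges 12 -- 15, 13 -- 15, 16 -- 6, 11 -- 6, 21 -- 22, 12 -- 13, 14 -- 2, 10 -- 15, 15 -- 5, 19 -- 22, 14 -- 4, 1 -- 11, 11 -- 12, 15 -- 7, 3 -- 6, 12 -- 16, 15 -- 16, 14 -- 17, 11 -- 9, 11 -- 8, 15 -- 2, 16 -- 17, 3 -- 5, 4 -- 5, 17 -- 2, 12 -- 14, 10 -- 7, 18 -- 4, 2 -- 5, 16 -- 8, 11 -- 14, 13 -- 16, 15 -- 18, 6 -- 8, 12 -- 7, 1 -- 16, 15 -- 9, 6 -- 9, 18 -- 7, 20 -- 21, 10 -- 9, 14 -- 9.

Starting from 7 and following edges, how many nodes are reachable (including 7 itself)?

18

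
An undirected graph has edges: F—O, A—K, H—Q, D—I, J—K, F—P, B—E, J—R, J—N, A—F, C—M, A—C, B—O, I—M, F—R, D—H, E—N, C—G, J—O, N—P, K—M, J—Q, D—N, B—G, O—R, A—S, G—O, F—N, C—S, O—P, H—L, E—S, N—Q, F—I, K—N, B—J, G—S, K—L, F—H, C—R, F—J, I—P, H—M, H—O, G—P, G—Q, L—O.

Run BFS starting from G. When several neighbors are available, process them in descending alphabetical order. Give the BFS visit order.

Visit G; enqueue S, Q, P, O, C, B → queue [S, Q, P, O, C, B]
Visit S; enqueue E, A → queue [Q, P, O, C, B, E, A]
Visit Q; enqueue N, J, H → queue [P, O, C, B, E, A, N, J, H]
Visit P; enqueue I, F → queue [O, C, B, E, A, N, J, H, I, F]
Visit O; enqueue R, L → queue [C, B, E, A, N, J, H, I, F, R, L]
Visit C; enqueue M → queue [B, E, A, N, J, H, I, F, R, L, M]
Visit B → queue [E, A, N, J, H, I, F, R, L, M]
Visit E → queue [A, N, J, H, I, F, R, L, M]
Visit A; enqueue K → queue [N, J, H, I, F, R, L, M, K]
Visit N; enqueue D → queue [J, H, I, F, R, L, M, K, D]
Visit J → queue [H, I, F, R, L, M, K, D]
Visit H → queue [I, F, R, L, M, K, D]
Visit I → queue [F, R, L, M, K, D]
Visit F → queue [R, L, M, K, D]
Visit R → queue [L, M, K, D]
Visit L → queue [M, K, D]
Visit M → queue [K, D]
Visit K → queue [D]
Visit D → queue []

G S Q P O C B E A N J H I F R L M K D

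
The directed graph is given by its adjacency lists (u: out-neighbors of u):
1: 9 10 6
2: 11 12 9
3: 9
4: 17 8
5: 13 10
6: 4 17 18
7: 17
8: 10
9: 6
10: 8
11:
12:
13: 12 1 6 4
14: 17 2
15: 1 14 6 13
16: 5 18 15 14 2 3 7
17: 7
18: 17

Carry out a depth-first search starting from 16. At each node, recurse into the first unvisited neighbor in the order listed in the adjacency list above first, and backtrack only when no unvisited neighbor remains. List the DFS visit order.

Visit 16
16 → 5
5 → 13
13 → 12
13 → 1
1 → 9
9 → 6
6 → 4
4 → 17
17 → 7
4 → 8
8 → 10
6 → 18
16 → 15
15 → 14
14 → 2
2 → 11
16 → 3

16, 5, 13, 12, 1, 9, 6, 4, 17, 7, 8, 10, 18, 15, 14, 2, 11, 3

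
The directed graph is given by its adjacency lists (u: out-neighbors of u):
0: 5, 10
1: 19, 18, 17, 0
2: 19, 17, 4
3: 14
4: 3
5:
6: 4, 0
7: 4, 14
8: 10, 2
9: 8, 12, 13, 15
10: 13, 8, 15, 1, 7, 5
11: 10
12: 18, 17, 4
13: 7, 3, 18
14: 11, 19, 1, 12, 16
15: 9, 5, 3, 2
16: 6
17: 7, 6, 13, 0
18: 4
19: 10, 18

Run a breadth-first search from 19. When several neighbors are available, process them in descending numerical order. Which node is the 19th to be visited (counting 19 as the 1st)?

11

Visit 19; enqueue 18, 10 → queue [18, 10]
Visit 18; enqueue 4 → queue [10, 4]
Visit 10; enqueue 15, 13, 8, 7, 5, 1 → queue [4, 15, 13, 8, 7, 5, 1]
Visit 4; enqueue 3 → queue [15, 13, 8, 7, 5, 1, 3]
Visit 15; enqueue 9, 2 → queue [13, 8, 7, 5, 1, 3, 9, 2]
Visit 13 → queue [8, 7, 5, 1, 3, 9, 2]
Visit 8 → queue [7, 5, 1, 3, 9, 2]
Visit 7; enqueue 14 → queue [5, 1, 3, 9, 2, 14]
Visit 5 → queue [1, 3, 9, 2, 14]
Visit 1; enqueue 17, 0 → queue [3, 9, 2, 14, 17, 0]
Visit 3 → queue [9, 2, 14, 17, 0]
Visit 9; enqueue 12 → queue [2, 14, 17, 0, 12]
Visit 2 → queue [14, 17, 0, 12]
Visit 14; enqueue 16, 11 → queue [17, 0, 12, 16, 11]
Visit 17; enqueue 6 → queue [0, 12, 16, 11, 6]
Visit 0 → queue [12, 16, 11, 6]
Visit 12 → queue [16, 11, 6]
Visit 16 → queue [11, 6]
Visit 11 → queue [6]
Visit 6 → queue []

Visit order: 19, 18, 10, 4, 15, 13, 8, 7, 5, 1, 3, 9, 2, 14, 17, 0, 12, 16, 11, 6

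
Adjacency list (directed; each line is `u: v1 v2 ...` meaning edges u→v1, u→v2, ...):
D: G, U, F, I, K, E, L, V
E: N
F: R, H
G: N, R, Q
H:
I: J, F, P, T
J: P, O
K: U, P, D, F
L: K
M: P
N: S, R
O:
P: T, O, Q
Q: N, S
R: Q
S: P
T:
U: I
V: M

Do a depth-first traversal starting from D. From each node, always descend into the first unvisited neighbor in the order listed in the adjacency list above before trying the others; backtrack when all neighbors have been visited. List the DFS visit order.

Visit D
D → G
G → N
N → S
S → P
P → T
P → O
P → Q
N → R
D → U
U → I
I → J
I → F
F → H
D → K
D → E
D → L
D → V
V → M

D → G → N → S → P → T → O → Q → R → U → I → J → F → H → K → E → L → V → M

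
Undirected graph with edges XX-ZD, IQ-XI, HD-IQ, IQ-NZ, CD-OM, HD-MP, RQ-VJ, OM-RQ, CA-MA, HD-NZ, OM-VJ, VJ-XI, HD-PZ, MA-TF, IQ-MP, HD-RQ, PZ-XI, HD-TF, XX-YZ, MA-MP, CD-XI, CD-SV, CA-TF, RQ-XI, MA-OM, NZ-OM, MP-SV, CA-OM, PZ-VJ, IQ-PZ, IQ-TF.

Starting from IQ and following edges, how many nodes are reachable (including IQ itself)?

14

BFS from IQ visits: IQ, HD, MP, NZ, PZ, TF, XI, RQ, MA, SV, OM, VJ, CA, CD
Reachable nodes: 14 of 17 total.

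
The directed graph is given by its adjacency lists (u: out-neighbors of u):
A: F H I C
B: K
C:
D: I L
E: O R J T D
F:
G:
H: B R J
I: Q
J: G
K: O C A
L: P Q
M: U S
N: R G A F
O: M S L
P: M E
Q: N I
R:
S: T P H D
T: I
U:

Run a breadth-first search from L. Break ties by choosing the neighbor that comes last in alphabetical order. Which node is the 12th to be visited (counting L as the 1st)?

U

Visit L; enqueue Q, P → queue [Q, P]
Visit Q; enqueue N, I → queue [P, N, I]
Visit P; enqueue M, E → queue [N, I, M, E]
Visit N; enqueue R, G, F, A → queue [I, M, E, R, G, F, A]
Visit I → queue [M, E, R, G, F, A]
Visit M; enqueue U, S → queue [E, R, G, F, A, U, S]
Visit E; enqueue T, O, J, D → queue [R, G, F, A, U, S, T, O, J, D]
Visit R → queue [G, F, A, U, S, T, O, J, D]
Visit G → queue [F, A, U, S, T, O, J, D]
Visit F → queue [A, U, S, T, O, J, D]
Visit A; enqueue H, C → queue [U, S, T, O, J, D, H, C]
Visit U → queue [S, T, O, J, D, H, C]
Visit S → queue [T, O, J, D, H, C]
Visit T → queue [O, J, D, H, C]
Visit O → queue [J, D, H, C]
Visit J → queue [D, H, C]
Visit D → queue [H, C]
Visit H; enqueue B → queue [C, B]
Visit C → queue [B]
Visit B; enqueue K → queue [K]
Visit K → queue []

Visit order: L, Q, P, N, I, M, E, R, G, F, A, U, S, T, O, J, D, H, C, B, K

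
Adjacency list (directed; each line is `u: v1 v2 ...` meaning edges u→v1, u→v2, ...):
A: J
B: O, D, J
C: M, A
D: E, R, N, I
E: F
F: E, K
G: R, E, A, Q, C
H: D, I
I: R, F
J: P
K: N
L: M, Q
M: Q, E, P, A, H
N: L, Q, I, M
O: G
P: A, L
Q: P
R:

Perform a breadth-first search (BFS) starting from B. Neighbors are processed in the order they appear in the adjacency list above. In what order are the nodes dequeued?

Visit B; enqueue O, D, J → queue [O, D, J]
Visit O; enqueue G → queue [D, J, G]
Visit D; enqueue E, R, N, I → queue [J, G, E, R, N, I]
Visit J; enqueue P → queue [G, E, R, N, I, P]
Visit G; enqueue A, Q, C → queue [E, R, N, I, P, A, Q, C]
Visit E; enqueue F → queue [R, N, I, P, A, Q, C, F]
Visit R → queue [N, I, P, A, Q, C, F]
Visit N; enqueue L, M → queue [I, P, A, Q, C, F, L, M]
Visit I → queue [P, A, Q, C, F, L, M]
Visit P → queue [A, Q, C, F, L, M]
Visit A → queue [Q, C, F, L, M]
Visit Q → queue [C, F, L, M]
Visit C → queue [F, L, M]
Visit F; enqueue K → queue [L, M, K]
Visit L → queue [M, K]
Visit M; enqueue H → queue [K, H]
Visit K → queue [H]
Visit H → queue []

B → O → D → J → G → E → R → N → I → P → A → Q → C → F → L → M → K → H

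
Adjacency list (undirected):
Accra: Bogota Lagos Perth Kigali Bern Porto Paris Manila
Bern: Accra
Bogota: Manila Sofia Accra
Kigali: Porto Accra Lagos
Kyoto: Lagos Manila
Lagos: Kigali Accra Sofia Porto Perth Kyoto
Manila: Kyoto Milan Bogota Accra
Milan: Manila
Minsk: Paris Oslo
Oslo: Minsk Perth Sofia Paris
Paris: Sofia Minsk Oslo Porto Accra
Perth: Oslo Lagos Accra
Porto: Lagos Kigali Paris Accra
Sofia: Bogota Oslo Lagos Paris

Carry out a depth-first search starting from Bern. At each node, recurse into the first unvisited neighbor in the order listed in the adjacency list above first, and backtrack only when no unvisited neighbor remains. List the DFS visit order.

Bern Accra Bogota Manila Kyoto Lagos Kigali Porto Paris Sofia Oslo Minsk Perth Milan

Visit Bern
Bern → Accra
Accra → Bogota
Bogota → Manila
Manila → Kyoto
Kyoto → Lagos
Lagos → Kigali
Kigali → Porto
Porto → Paris
Paris → Sofia
Sofia → Oslo
Oslo → Minsk
Oslo → Perth
Manila → Milan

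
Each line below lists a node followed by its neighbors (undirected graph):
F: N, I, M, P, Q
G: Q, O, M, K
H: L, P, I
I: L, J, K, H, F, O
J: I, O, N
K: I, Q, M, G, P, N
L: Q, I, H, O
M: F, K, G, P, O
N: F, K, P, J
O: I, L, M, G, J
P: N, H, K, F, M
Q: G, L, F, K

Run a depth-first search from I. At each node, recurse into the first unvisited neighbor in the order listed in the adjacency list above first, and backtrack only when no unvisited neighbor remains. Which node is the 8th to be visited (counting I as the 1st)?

Visit I
I → L
L → Q
Q → G
G → O
O → M
M → F
F → N
N → K
K → P
P → H
N → J

Visit order: I, L, Q, G, O, M, F, N, K, P, H, J

N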